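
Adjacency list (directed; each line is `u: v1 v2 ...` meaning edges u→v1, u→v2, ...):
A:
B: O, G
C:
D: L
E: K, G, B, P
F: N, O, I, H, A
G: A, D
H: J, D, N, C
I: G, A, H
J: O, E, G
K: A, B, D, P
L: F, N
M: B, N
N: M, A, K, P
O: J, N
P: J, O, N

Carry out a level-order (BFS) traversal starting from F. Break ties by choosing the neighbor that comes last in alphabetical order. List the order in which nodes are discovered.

Visit F; enqueue O, N, I, H, A → queue [O, N, I, H, A]
Visit O; enqueue J → queue [N, I, H, A, J]
Visit N; enqueue P, M, K → queue [I, H, A, J, P, M, K]
Visit I; enqueue G → queue [H, A, J, P, M, K, G]
Visit H; enqueue D, C → queue [A, J, P, M, K, G, D, C]
Visit A → queue [J, P, M, K, G, D, C]
Visit J; enqueue E → queue [P, M, K, G, D, C, E]
Visit P → queue [M, K, G, D, C, E]
Visit M; enqueue B → queue [K, G, D, C, E, B]
Visit K → queue [G, D, C, E, B]
Visit G → queue [D, C, E, B]
Visit D; enqueue L → queue [C, E, B, L]
Visit C → queue [E, B, L]
Visit E → queue [B, L]
Visit B → queue [L]
Visit L → queue []

F → O → N → I → H → A → J → P → M → K → G → D → C → E → B → L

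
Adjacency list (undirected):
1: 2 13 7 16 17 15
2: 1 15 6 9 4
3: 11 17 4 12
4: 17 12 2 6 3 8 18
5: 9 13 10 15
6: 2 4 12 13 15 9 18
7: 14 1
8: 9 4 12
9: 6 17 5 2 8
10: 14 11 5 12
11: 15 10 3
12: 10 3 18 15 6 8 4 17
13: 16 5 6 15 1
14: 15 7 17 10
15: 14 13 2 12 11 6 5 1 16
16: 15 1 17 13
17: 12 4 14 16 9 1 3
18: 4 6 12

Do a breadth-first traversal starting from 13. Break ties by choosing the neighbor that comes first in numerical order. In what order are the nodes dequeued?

13 1 5 6 15 16 2 7 17 9 10 4 12 18 11 14 3 8

Visit 13; enqueue 1, 5, 6, 15, 16 → queue [1, 5, 6, 15, 16]
Visit 1; enqueue 2, 7, 17 → queue [5, 6, 15, 16, 2, 7, 17]
Visit 5; enqueue 9, 10 → queue [6, 15, 16, 2, 7, 17, 9, 10]
Visit 6; enqueue 4, 12, 18 → queue [15, 16, 2, 7, 17, 9, 10, 4, 12, 18]
Visit 15; enqueue 11, 14 → queue [16, 2, 7, 17, 9, 10, 4, 12, 18, 11, 14]
Visit 16 → queue [2, 7, 17, 9, 10, 4, 12, 18, 11, 14]
Visit 2 → queue [7, 17, 9, 10, 4, 12, 18, 11, 14]
Visit 7 → queue [17, 9, 10, 4, 12, 18, 11, 14]
Visit 17; enqueue 3 → queue [9, 10, 4, 12, 18, 11, 14, 3]
Visit 9; enqueue 8 → queue [10, 4, 12, 18, 11, 14, 3, 8]
Visit 10 → queue [4, 12, 18, 11, 14, 3, 8]
Visit 4 → queue [12, 18, 11, 14, 3, 8]
Visit 12 → queue [18, 11, 14, 3, 8]
Visit 18 → queue [11, 14, 3, 8]
Visit 11 → queue [14, 3, 8]
Visit 14 → queue [3, 8]
Visit 3 → queue [8]
Visit 8 → queue []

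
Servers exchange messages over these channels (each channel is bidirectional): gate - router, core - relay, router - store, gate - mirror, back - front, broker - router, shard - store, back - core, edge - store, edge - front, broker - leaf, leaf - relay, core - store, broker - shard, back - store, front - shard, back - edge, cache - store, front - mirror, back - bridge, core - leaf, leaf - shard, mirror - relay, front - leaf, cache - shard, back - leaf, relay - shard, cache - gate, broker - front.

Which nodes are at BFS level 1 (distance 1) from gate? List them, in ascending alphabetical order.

Level 0: gate
Level 1: cache, mirror, router
Level 2: broker, front, relay, shard, store
Level 3: back, core, edge, leaf
Level 4: bridge

cache, mirror, router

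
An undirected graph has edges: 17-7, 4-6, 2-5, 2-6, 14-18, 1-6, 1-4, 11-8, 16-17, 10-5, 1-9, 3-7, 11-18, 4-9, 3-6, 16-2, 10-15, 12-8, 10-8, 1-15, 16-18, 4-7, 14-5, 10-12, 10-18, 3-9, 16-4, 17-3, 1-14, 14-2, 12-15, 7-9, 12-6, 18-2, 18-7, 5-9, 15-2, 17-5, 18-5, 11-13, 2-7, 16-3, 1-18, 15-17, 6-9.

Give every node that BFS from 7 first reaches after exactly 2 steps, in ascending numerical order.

Level 0: 7
Level 1: 2, 3, 4, 9, 17, 18
Level 2: 1, 5, 6, 10, 11, 14, 15, 16
Level 3: 8, 12, 13

1, 5, 6, 10, 11, 14, 15, 16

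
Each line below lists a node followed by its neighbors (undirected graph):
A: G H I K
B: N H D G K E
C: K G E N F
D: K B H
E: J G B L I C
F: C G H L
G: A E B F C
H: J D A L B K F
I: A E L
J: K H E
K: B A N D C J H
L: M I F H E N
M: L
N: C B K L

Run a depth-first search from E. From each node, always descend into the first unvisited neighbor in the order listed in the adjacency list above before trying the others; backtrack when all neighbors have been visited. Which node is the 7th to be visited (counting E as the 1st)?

G

Visit E
E → J
J → K
K → B
B → N
N → C
C → G
G → A
A → H
H → D
H → L
L → M
L → I
L → F

Visit order: E, J, K, B, N, C, G, A, H, D, L, M, I, F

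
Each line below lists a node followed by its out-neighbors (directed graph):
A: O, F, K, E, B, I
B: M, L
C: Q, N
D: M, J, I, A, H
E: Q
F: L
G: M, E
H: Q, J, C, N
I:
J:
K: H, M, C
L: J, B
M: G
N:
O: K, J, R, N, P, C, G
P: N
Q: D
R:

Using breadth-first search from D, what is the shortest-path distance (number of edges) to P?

3

Level 0: D
Level 1: A, H, I, J, M
Level 2: B, C, E, F, G, K, N, O, Q
Level 3: L, P, R
P first appears at level 3.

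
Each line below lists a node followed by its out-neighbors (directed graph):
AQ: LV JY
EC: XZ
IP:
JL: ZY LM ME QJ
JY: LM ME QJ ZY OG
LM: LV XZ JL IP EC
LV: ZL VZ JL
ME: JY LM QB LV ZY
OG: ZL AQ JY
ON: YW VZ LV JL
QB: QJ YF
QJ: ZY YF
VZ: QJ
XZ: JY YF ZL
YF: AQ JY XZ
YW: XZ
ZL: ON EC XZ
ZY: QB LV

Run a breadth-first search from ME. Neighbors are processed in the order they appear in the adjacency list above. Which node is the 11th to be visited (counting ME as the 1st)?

IP

Visit ME; enqueue JY, LM, QB, LV, ZY → queue [JY, LM, QB, LV, ZY]
Visit JY; enqueue QJ, OG → queue [LM, QB, LV, ZY, QJ, OG]
Visit LM; enqueue XZ, JL, IP, EC → queue [QB, LV, ZY, QJ, OG, XZ, JL, IP, EC]
Visit QB; enqueue YF → queue [LV, ZY, QJ, OG, XZ, JL, IP, EC, YF]
Visit LV; enqueue ZL, VZ → queue [ZY, QJ, OG, XZ, JL, IP, EC, YF, ZL, VZ]
Visit ZY → queue [QJ, OG, XZ, JL, IP, EC, YF, ZL, VZ]
Visit QJ → queue [OG, XZ, JL, IP, EC, YF, ZL, VZ]
Visit OG; enqueue AQ → queue [XZ, JL, IP, EC, YF, ZL, VZ, AQ]
Visit XZ → queue [JL, IP, EC, YF, ZL, VZ, AQ]
Visit JL → queue [IP, EC, YF, ZL, VZ, AQ]
Visit IP → queue [EC, YF, ZL, VZ, AQ]
Visit EC → queue [YF, ZL, VZ, AQ]
Visit YF → queue [ZL, VZ, AQ]
Visit ZL; enqueue ON → queue [VZ, AQ, ON]
Visit VZ → queue [AQ, ON]
Visit AQ → queue [ON]
Visit ON; enqueue YW → queue [YW]
Visit YW → queue []

Visit order: ME, JY, LM, QB, LV, ZY, QJ, OG, XZ, JL, IP, EC, YF, ZL, VZ, AQ, ON, YW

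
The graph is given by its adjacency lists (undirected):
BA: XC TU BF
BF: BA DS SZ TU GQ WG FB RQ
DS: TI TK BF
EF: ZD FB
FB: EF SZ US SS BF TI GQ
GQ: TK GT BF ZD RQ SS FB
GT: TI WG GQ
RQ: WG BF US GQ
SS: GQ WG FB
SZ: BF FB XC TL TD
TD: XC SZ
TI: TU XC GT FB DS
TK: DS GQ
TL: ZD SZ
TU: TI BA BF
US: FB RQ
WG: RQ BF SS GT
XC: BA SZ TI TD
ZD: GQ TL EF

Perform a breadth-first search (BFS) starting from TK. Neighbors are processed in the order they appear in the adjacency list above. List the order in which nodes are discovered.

TK -> DS -> GQ -> TI -> BF -> GT -> ZD -> RQ -> SS -> FB -> TU -> XC -> BA -> SZ -> WG -> TL -> EF -> US -> TD

Visit TK; enqueue DS, GQ → queue [DS, GQ]
Visit DS; enqueue TI, BF → queue [GQ, TI, BF]
Visit GQ; enqueue GT, ZD, RQ, SS, FB → queue [TI, BF, GT, ZD, RQ, SS, FB]
Visit TI; enqueue TU, XC → queue [BF, GT, ZD, RQ, SS, FB, TU, XC]
Visit BF; enqueue BA, SZ, WG → queue [GT, ZD, RQ, SS, FB, TU, XC, BA, SZ, WG]
Visit GT → queue [ZD, RQ, SS, FB, TU, XC, BA, SZ, WG]
Visit ZD; enqueue TL, EF → queue [RQ, SS, FB, TU, XC, BA, SZ, WG, TL, EF]
Visit RQ; enqueue US → queue [SS, FB, TU, XC, BA, SZ, WG, TL, EF, US]
Visit SS → queue [FB, TU, XC, BA, SZ, WG, TL, EF, US]
Visit FB → queue [TU, XC, BA, SZ, WG, TL, EF, US]
Visit TU → queue [XC, BA, SZ, WG, TL, EF, US]
Visit XC; enqueue TD → queue [BA, SZ, WG, TL, EF, US, TD]
Visit BA → queue [SZ, WG, TL, EF, US, TD]
Visit SZ → queue [WG, TL, EF, US, TD]
Visit WG → queue [TL, EF, US, TD]
Visit TL → queue [EF, US, TD]
Visit EF → queue [US, TD]
Visit US → queue [TD]
Visit TD → queue []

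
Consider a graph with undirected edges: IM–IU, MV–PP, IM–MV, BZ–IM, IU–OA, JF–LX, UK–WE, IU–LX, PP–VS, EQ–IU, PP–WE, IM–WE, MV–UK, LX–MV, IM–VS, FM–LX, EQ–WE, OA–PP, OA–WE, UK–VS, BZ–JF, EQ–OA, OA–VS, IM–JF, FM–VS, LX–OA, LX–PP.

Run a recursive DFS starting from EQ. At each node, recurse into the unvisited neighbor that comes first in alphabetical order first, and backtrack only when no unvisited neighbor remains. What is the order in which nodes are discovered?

Visit EQ
EQ → IU
IU → IM
IM → BZ
BZ → JF
JF → LX
LX → FM
FM → VS
VS → OA
OA → PP
PP → MV
MV → UK
UK → WE

EQ, IU, IM, BZ, JF, LX, FM, VS, OA, PP, MV, UK, WE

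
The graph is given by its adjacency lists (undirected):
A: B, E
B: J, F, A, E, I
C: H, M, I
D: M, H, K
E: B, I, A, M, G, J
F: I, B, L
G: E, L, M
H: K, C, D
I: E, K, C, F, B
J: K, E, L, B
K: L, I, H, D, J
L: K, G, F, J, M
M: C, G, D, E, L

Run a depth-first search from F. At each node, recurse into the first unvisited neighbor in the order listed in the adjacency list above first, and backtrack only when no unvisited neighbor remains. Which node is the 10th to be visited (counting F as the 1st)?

C

Visit F
F → I
I → E
E → B
B → J
J → K
K → L
L → G
G → M
M → C
C → H
H → D
B → A

Visit order: F, I, E, B, J, K, L, G, M, C, H, D, A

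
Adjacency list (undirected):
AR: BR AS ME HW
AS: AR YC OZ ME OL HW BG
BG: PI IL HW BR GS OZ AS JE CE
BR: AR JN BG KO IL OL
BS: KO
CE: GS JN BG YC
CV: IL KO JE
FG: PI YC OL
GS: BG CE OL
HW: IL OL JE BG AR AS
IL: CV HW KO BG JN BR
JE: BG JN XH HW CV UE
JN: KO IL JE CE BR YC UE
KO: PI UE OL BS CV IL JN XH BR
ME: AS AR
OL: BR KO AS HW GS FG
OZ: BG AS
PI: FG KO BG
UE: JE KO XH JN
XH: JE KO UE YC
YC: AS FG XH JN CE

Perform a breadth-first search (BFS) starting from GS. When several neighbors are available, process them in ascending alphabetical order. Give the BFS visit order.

GS → BG → CE → OL → AS → BR → HW → IL → JE → OZ → PI → JN → YC → FG → KO → AR → ME → CV → UE → XH → BS

Visit GS; enqueue BG, CE, OL → queue [BG, CE, OL]
Visit BG; enqueue AS, BR, HW, IL, JE, OZ, PI → queue [CE, OL, AS, BR, HW, IL, JE, OZ, PI]
Visit CE; enqueue JN, YC → queue [OL, AS, BR, HW, IL, JE, OZ, PI, JN, YC]
Visit OL; enqueue FG, KO → queue [AS, BR, HW, IL, JE, OZ, PI, JN, YC, FG, KO]
Visit AS; enqueue AR, ME → queue [BR, HW, IL, JE, OZ, PI, JN, YC, FG, KO, AR, ME]
Visit BR → queue [HW, IL, JE, OZ, PI, JN, YC, FG, KO, AR, ME]
Visit HW → queue [IL, JE, OZ, PI, JN, YC, FG, KO, AR, ME]
Visit IL; enqueue CV → queue [JE, OZ, PI, JN, YC, FG, KO, AR, ME, CV]
Visit JE; enqueue UE, XH → queue [OZ, PI, JN, YC, FG, KO, AR, ME, CV, UE, XH]
Visit OZ → queue [PI, JN, YC, FG, KO, AR, ME, CV, UE, XH]
Visit PI → queue [JN, YC, FG, KO, AR, ME, CV, UE, XH]
Visit JN → queue [YC, FG, KO, AR, ME, CV, UE, XH]
Visit YC → queue [FG, KO, AR, ME, CV, UE, XH]
Visit FG → queue [KO, AR, ME, CV, UE, XH]
Visit KO; enqueue BS → queue [AR, ME, CV, UE, XH, BS]
Visit AR → queue [ME, CV, UE, XH, BS]
Visit ME → queue [CV, UE, XH, BS]
Visit CV → queue [UE, XH, BS]
Visit UE → queue [XH, BS]
Visit XH → queue [BS]
Visit BS → queue []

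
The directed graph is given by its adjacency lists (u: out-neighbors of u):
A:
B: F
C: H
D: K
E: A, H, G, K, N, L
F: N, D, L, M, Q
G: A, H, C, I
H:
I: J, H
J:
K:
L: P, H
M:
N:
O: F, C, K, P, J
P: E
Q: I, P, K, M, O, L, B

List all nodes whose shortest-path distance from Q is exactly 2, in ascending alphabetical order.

Level 0: Q
Level 1: B, I, K, L, M, O, P
Level 2: C, E, F, H, J
Level 3: A, D, G, N

C, E, F, H, J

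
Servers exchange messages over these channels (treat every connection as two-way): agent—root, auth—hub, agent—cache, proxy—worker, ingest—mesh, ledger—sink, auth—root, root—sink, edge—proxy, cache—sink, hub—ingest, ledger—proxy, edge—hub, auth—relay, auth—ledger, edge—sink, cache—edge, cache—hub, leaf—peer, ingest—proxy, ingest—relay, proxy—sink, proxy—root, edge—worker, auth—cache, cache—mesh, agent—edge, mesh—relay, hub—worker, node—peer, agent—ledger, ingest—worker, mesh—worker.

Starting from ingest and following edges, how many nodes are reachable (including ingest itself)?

13

BFS from ingest visits: ingest, hub, mesh, proxy, relay, worker, auth, cache, edge, ledger, root, sink, agent
Reachable nodes: 13 of 16 total.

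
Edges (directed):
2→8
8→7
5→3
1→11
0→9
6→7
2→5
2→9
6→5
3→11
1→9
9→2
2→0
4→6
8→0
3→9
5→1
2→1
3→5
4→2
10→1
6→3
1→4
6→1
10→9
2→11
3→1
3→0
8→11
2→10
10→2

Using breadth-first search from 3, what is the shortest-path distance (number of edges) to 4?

2

Level 0: 3
Level 1: 0, 1, 5, 9, 11
Level 2: 2, 4
Level 3: 6, 8, 10
Level 4: 7
4 first appears at level 2.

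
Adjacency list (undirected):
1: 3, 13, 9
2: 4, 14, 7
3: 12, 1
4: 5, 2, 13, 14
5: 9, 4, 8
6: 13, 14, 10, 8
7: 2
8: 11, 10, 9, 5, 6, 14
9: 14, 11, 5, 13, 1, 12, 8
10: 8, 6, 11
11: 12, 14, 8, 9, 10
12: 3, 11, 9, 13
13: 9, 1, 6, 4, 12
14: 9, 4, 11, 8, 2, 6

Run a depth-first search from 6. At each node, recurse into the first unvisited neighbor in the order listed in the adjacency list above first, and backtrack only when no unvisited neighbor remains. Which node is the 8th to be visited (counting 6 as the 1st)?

Visit 6
6 → 13
13 → 9
9 → 14
14 → 4
4 → 5
5 → 8
8 → 11
11 → 12
12 → 3
3 → 1
11 → 10
4 → 2
2 → 7

Visit order: 6, 13, 9, 14, 4, 5, 8, 11, 12, 3, 1, 10, 2, 7

11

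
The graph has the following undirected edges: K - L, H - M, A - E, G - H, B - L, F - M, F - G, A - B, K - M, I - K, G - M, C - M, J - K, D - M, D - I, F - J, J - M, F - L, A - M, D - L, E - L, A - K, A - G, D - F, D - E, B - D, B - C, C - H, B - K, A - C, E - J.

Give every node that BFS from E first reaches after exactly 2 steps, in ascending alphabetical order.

Level 0: E
Level 1: A, D, J, L
Level 2: B, C, F, G, I, K, M
Level 3: H

B, C, F, G, I, K, M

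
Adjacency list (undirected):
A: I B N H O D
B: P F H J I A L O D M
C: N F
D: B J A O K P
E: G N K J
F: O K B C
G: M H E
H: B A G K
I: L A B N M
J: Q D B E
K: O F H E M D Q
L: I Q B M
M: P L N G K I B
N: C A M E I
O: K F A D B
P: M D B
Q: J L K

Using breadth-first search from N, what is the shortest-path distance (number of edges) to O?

Level 0: N
Level 1: A, C, E, I, M
Level 2: B, D, F, G, H, J, K, L, O, P
Level 3: Q
O first appears at level 2.

2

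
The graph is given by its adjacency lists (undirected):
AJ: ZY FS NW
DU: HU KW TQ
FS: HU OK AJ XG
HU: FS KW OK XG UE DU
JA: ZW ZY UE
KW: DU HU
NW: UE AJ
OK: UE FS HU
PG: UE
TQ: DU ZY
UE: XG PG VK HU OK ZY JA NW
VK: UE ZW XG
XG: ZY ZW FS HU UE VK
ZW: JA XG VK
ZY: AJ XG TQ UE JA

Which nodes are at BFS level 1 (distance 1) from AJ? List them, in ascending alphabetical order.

Level 0: AJ
Level 1: FS, NW, ZY
Level 2: HU, JA, OK, TQ, UE, XG
Level 3: DU, KW, PG, VK, ZW

FS, NW, ZY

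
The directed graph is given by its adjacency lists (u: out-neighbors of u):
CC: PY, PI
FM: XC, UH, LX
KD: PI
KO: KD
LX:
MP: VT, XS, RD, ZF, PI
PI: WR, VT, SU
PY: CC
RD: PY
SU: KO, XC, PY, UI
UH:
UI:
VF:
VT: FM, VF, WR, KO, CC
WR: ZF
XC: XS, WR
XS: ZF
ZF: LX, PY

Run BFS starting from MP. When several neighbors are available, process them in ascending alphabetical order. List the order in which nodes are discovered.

Visit MP; enqueue PI, RD, VT, XS, ZF → queue [PI, RD, VT, XS, ZF]
Visit PI; enqueue SU, WR → queue [RD, VT, XS, ZF, SU, WR]
Visit RD; enqueue PY → queue [VT, XS, ZF, SU, WR, PY]
Visit VT; enqueue CC, FM, KO, VF → queue [XS, ZF, SU, WR, PY, CC, FM, KO, VF]
Visit XS → queue [ZF, SU, WR, PY, CC, FM, KO, VF]
Visit ZF; enqueue LX → queue [SU, WR, PY, CC, FM, KO, VF, LX]
Visit SU; enqueue UI, XC → queue [WR, PY, CC, FM, KO, VF, LX, UI, XC]
Visit WR → queue [PY, CC, FM, KO, VF, LX, UI, XC]
Visit PY → queue [CC, FM, KO, VF, LX, UI, XC]
Visit CC → queue [FM, KO, VF, LX, UI, XC]
Visit FM; enqueue UH → queue [KO, VF, LX, UI, XC, UH]
Visit KO; enqueue KD → queue [VF, LX, UI, XC, UH, KD]
Visit VF → queue [LX, UI, XC, UH, KD]
Visit LX → queue [UI, XC, UH, KD]
Visit UI → queue [XC, UH, KD]
Visit XC → queue [UH, KD]
Visit UH → queue [KD]
Visit KD → queue []

MP PI RD VT XS ZF SU WR PY CC FM KO VF LX UI XC UH KD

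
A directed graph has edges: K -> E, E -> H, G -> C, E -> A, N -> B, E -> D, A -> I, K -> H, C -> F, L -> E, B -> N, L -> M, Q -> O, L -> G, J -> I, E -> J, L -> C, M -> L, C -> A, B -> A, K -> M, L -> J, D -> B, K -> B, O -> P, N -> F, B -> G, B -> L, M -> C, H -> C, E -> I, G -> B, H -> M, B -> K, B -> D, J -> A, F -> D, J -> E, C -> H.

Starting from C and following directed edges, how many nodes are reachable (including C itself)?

BFS from C visits: C, H, F, A, M, D, I, L, B, J, G, E, N, K
Reachable nodes: 14 of 17 total.

14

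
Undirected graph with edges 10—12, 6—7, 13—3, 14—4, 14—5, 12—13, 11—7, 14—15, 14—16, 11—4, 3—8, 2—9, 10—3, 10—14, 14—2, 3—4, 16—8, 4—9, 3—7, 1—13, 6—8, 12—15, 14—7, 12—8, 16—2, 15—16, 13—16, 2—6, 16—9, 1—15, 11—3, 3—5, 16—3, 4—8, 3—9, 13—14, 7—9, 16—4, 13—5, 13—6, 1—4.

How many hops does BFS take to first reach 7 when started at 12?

3

Level 0: 12
Level 1: 8, 10, 13, 15
Level 2: 1, 3, 4, 5, 6, 14, 16
Level 3: 2, 7, 9, 11
7 first appears at level 3.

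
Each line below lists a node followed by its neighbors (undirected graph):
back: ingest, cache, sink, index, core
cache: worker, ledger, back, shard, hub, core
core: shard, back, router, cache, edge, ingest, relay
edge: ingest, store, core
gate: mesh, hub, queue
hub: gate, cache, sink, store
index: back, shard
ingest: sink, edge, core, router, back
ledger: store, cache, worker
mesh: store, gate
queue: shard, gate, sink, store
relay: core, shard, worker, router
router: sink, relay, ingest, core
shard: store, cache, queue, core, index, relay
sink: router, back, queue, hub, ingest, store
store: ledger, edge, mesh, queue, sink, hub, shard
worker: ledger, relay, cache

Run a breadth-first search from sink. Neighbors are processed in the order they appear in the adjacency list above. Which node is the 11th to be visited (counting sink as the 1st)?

index

Visit sink; enqueue router, back, queue, hub, ingest, store → queue [router, back, queue, hub, ingest, store]
Visit router; enqueue relay, core → queue [back, queue, hub, ingest, store, relay, core]
Visit back; enqueue cache, index → queue [queue, hub, ingest, store, relay, core, cache, index]
Visit queue; enqueue shard, gate → queue [hub, ingest, store, relay, core, cache, index, shard, gate]
Visit hub → queue [ingest, store, relay, core, cache, index, shard, gate]
Visit ingest; enqueue edge → queue [store, relay, core, cache, index, shard, gate, edge]
Visit store; enqueue ledger, mesh → queue [relay, core, cache, index, shard, gate, edge, ledger, mesh]
Visit relay; enqueue worker → queue [core, cache, index, shard, gate, edge, ledger, mesh, worker]
Visit core → queue [cache, index, shard, gate, edge, ledger, mesh, worker]
Visit cache → queue [index, shard, gate, edge, ledger, mesh, worker]
Visit index → queue [shard, gate, edge, ledger, mesh, worker]
Visit shard → queue [gate, edge, ledger, mesh, worker]
Visit gate → queue [edge, ledger, mesh, worker]
Visit edge → queue [ledger, mesh, worker]
Visit ledger → queue [mesh, worker]
Visit mesh → queue [worker]
Visit worker → queue []

Visit order: sink, router, back, queue, hub, ingest, store, relay, core, cache, index, shard, gate, edge, ledger, mesh, worker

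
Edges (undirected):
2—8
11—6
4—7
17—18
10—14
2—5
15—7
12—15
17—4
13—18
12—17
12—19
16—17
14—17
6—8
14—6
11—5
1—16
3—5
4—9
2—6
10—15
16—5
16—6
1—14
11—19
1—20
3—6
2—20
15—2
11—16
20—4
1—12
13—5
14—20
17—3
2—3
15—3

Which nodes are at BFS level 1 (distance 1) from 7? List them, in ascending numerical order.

Level 0: 7
Level 1: 4, 15
Level 2: 2, 3, 9, 10, 12, 17, 20
Level 3: 1, 5, 6, 8, 14, 16, 18, 19
Level 4: 11, 13

4, 15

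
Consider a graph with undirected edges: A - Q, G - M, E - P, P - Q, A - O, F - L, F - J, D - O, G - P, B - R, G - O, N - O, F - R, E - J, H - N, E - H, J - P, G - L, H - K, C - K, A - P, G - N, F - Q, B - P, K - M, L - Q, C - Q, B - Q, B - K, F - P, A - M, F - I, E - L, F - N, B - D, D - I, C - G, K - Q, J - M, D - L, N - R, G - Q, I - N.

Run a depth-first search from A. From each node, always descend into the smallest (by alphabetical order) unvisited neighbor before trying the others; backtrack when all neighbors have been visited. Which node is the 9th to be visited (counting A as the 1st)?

Visit A
A → M
M → G
G → C
C → K
K → B
B → D
D → I
I → F
F → J
J → E
E → H
H → N
N → O
N → R
E → L
L → Q
Q → P

Visit order: A, M, G, C, K, B, D, I, F, J, E, H, N, O, R, L, Q, P

F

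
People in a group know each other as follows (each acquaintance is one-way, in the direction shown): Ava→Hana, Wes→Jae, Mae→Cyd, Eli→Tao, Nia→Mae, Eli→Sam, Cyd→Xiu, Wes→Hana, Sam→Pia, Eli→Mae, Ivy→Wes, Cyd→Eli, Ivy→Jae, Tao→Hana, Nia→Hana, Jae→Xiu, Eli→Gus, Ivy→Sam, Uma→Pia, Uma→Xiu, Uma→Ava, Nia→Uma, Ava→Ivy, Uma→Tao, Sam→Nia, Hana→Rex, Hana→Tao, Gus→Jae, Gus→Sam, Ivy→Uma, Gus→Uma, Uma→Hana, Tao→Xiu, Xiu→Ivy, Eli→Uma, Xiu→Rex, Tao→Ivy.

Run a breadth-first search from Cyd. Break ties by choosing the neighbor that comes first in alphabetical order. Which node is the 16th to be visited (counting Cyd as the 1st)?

Visit Cyd; enqueue Eli, Xiu → queue [Eli, Xiu]
Visit Eli; enqueue Gus, Mae, Sam, Tao, Uma → queue [Xiu, Gus, Mae, Sam, Tao, Uma]
Visit Xiu; enqueue Ivy, Rex → queue [Gus, Mae, Sam, Tao, Uma, Ivy, Rex]
Visit Gus; enqueue Jae → queue [Mae, Sam, Tao, Uma, Ivy, Rex, Jae]
Visit Mae → queue [Sam, Tao, Uma, Ivy, Rex, Jae]
Visit Sam; enqueue Nia, Pia → queue [Tao, Uma, Ivy, Rex, Jae, Nia, Pia]
Visit Tao; enqueue Hana → queue [Uma, Ivy, Rex, Jae, Nia, Pia, Hana]
Visit Uma; enqueue Ava → queue [Ivy, Rex, Jae, Nia, Pia, Hana, Ava]
Visit Ivy; enqueue Wes → queue [Rex, Jae, Nia, Pia, Hana, Ava, Wes]
Visit Rex → queue [Jae, Nia, Pia, Hana, Ava, Wes]
Visit Jae → queue [Nia, Pia, Hana, Ava, Wes]
Visit Nia → queue [Pia, Hana, Ava, Wes]
Visit Pia → queue [Hana, Ava, Wes]
Visit Hana → queue [Ava, Wes]
Visit Ava → queue [Wes]
Visit Wes → queue []

Visit order: Cyd, Eli, Xiu, Gus, Mae, Sam, Tao, Uma, Ivy, Rex, Jae, Nia, Pia, Hana, Ava, Wes

Wes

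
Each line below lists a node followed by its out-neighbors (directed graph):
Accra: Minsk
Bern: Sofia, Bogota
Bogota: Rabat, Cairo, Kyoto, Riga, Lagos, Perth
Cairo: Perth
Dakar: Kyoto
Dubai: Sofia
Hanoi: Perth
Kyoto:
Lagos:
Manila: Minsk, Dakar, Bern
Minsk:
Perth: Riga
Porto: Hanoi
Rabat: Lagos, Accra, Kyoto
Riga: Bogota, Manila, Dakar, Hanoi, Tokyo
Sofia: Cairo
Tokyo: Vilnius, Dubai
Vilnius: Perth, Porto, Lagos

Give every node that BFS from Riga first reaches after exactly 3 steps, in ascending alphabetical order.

Level 0: Riga
Level 1: Bogota, Dakar, Hanoi, Manila, Tokyo
Level 2: Bern, Cairo, Dubai, Kyoto, Lagos, Minsk, Perth, Rabat, Vilnius
Level 3: Accra, Porto, Sofia

Accra, Porto, Sofia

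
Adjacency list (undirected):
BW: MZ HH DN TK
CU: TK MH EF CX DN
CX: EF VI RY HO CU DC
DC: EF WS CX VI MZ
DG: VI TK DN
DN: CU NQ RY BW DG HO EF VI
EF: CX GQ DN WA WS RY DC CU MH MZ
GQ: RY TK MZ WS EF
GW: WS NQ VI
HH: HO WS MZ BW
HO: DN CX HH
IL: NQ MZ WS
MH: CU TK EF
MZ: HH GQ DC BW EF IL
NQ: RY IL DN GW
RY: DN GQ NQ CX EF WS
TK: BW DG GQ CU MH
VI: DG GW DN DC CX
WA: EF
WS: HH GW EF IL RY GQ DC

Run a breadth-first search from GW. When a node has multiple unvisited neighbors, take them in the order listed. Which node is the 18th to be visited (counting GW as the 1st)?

Visit GW; enqueue WS, NQ, VI → queue [WS, NQ, VI]
Visit WS; enqueue HH, EF, IL, RY, GQ, DC → queue [NQ, VI, HH, EF, IL, RY, GQ, DC]
Visit NQ; enqueue DN → queue [VI, HH, EF, IL, RY, GQ, DC, DN]
Visit VI; enqueue DG, CX → queue [HH, EF, IL, RY, GQ, DC, DN, DG, CX]
Visit HH; enqueue HO, MZ, BW → queue [EF, IL, RY, GQ, DC, DN, DG, CX, HO, MZ, BW]
Visit EF; enqueue WA, CU, MH → queue [IL, RY, GQ, DC, DN, DG, CX, HO, MZ, BW, WA, CU, MH]
Visit IL → queue [RY, GQ, DC, DN, DG, CX, HO, MZ, BW, WA, CU, MH]
Visit RY → queue [GQ, DC, DN, DG, CX, HO, MZ, BW, WA, CU, MH]
Visit GQ; enqueue TK → queue [DC, DN, DG, CX, HO, MZ, BW, WA, CU, MH, TK]
Visit DC → queue [DN, DG, CX, HO, MZ, BW, WA, CU, MH, TK]
Visit DN → queue [DG, CX, HO, MZ, BW, WA, CU, MH, TK]
Visit DG → queue [CX, HO, MZ, BW, WA, CU, MH, TK]
Visit CX → queue [HO, MZ, BW, WA, CU, MH, TK]
Visit HO → queue [MZ, BW, WA, CU, MH, TK]
Visit MZ → queue [BW, WA, CU, MH, TK]
Visit BW → queue [WA, CU, MH, TK]
Visit WA → queue [CU, MH, TK]
Visit CU → queue [MH, TK]
Visit MH → queue [TK]
Visit TK → queue []

Visit order: GW, WS, NQ, VI, HH, EF, IL, RY, GQ, DC, DN, DG, CX, HO, MZ, BW, WA, CU, MH, TK

CU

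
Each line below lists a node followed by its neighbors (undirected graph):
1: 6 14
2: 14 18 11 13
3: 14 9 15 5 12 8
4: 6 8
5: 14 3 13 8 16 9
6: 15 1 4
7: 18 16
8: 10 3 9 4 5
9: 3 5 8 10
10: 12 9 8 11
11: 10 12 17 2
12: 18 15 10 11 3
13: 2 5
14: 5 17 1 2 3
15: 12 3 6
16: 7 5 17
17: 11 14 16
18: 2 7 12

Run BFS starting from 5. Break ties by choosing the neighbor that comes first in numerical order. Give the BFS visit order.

Visit 5; enqueue 3, 8, 9, 13, 14, 16 → queue [3, 8, 9, 13, 14, 16]
Visit 3; enqueue 12, 15 → queue [8, 9, 13, 14, 16, 12, 15]
Visit 8; enqueue 4, 10 → queue [9, 13, 14, 16, 12, 15, 4, 10]
Visit 9 → queue [13, 14, 16, 12, 15, 4, 10]
Visit 13; enqueue 2 → queue [14, 16, 12, 15, 4, 10, 2]
Visit 14; enqueue 1, 17 → queue [16, 12, 15, 4, 10, 2, 1, 17]
Visit 16; enqueue 7 → queue [12, 15, 4, 10, 2, 1, 17, 7]
Visit 12; enqueue 11, 18 → queue [15, 4, 10, 2, 1, 17, 7, 11, 18]
Visit 15; enqueue 6 → queue [4, 10, 2, 1, 17, 7, 11, 18, 6]
Visit 4 → queue [10, 2, 1, 17, 7, 11, 18, 6]
Visit 10 → queue [2, 1, 17, 7, 11, 18, 6]
Visit 2 → queue [1, 17, 7, 11, 18, 6]
Visit 1 → queue [17, 7, 11, 18, 6]
Visit 17 → queue [7, 11, 18, 6]
Visit 7 → queue [11, 18, 6]
Visit 11 → queue [18, 6]
Visit 18 → queue [6]
Visit 6 → queue []

5, 3, 8, 9, 13, 14, 16, 12, 15, 4, 10, 2, 1, 17, 7, 11, 18, 6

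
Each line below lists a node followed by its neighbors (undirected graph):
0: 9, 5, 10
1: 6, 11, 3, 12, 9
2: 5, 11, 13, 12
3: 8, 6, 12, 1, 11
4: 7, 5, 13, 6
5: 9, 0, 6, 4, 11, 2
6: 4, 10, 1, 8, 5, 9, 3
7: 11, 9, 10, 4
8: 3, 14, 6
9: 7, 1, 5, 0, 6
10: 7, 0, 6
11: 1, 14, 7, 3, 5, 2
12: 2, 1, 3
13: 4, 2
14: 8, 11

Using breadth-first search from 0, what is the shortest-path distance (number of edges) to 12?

3

Level 0: 0
Level 1: 5, 9, 10
Level 2: 1, 2, 4, 6, 7, 11
Level 3: 3, 8, 12, 13, 14
12 first appears at level 3.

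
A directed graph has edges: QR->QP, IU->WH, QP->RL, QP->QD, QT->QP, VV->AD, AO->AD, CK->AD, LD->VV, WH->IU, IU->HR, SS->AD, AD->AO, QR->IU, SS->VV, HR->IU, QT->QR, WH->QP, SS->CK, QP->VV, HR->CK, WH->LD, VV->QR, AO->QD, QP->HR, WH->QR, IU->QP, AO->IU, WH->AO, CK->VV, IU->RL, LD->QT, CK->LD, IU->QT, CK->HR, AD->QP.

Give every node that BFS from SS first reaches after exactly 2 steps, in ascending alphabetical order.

AO, HR, LD, QP, QR

Level 0: SS
Level 1: AD, CK, VV
Level 2: AO, HR, LD, QP, QR
Level 3: IU, QD, QT, RL
Level 4: WH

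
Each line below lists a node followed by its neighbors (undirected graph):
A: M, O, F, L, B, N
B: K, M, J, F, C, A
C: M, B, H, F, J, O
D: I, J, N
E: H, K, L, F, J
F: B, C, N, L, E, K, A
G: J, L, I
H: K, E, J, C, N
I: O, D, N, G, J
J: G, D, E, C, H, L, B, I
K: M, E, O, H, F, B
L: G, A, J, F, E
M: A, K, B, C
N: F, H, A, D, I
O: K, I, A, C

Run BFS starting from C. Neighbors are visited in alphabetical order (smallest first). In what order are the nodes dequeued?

C → B → F → H → J → M → O → A → K → E → L → N → D → G → I

Visit C; enqueue B, F, H, J, M, O → queue [B, F, H, J, M, O]
Visit B; enqueue A, K → queue [F, H, J, M, O, A, K]
Visit F; enqueue E, L, N → queue [H, J, M, O, A, K, E, L, N]
Visit H → queue [J, M, O, A, K, E, L, N]
Visit J; enqueue D, G, I → queue [M, O, A, K, E, L, N, D, G, I]
Visit M → queue [O, A, K, E, L, N, D, G, I]
Visit O → queue [A, K, E, L, N, D, G, I]
Visit A → queue [K, E, L, N, D, G, I]
Visit K → queue [E, L, N, D, G, I]
Visit E → queue [L, N, D, G, I]
Visit L → queue [N, D, G, I]
Visit N → queue [D, G, I]
Visit D → queue [G, I]
Visit G → queue [I]
Visit I → queue []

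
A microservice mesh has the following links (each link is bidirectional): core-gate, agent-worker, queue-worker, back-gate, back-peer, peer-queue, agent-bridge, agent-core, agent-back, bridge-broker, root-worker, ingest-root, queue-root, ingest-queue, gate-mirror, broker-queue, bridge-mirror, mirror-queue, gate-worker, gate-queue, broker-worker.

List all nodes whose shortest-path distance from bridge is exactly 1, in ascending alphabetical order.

agent, broker, mirror

Level 0: bridge
Level 1: agent, broker, mirror
Level 2: back, core, gate, queue, worker
Level 3: ingest, peer, root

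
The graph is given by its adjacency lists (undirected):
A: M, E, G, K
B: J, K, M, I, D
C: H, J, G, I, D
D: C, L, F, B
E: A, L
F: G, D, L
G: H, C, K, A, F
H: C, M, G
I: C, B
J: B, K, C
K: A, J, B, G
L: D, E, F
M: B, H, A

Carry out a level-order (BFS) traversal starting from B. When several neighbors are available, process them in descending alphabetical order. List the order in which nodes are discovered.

Visit B; enqueue M, K, J, I, D → queue [M, K, J, I, D]
Visit M; enqueue H, A → queue [K, J, I, D, H, A]
Visit K; enqueue G → queue [J, I, D, H, A, G]
Visit J; enqueue C → queue [I, D, H, A, G, C]
Visit I → queue [D, H, A, G, C]
Visit D; enqueue L, F → queue [H, A, G, C, L, F]
Visit H → queue [A, G, C, L, F]
Visit A; enqueue E → queue [G, C, L, F, E]
Visit G → queue [C, L, F, E]
Visit C → queue [L, F, E]
Visit L → queue [F, E]
Visit F → queue [E]
Visit E → queue []

B M K J I D H A G C L F E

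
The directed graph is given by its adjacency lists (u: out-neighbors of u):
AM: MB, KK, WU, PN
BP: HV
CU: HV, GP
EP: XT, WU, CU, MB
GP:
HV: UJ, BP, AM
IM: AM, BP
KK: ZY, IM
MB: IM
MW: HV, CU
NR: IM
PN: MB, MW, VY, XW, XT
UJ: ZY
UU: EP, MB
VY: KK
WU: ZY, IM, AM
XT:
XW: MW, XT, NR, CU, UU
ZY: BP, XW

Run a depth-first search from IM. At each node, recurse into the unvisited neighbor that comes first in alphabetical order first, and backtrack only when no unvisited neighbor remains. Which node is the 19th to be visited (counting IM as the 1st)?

Visit IM
IM → AM
AM → KK
KK → ZY
ZY → BP
BP → HV
HV → UJ
ZY → XW
XW → CU
CU → GP
XW → MW
XW → NR
XW → UU
UU → EP
EP → MB
EP → WU
EP → XT
AM → PN
PN → VY

Visit order: IM, AM, KK, ZY, BP, HV, UJ, XW, CU, GP, MW, NR, UU, EP, MB, WU, XT, PN, VY

VY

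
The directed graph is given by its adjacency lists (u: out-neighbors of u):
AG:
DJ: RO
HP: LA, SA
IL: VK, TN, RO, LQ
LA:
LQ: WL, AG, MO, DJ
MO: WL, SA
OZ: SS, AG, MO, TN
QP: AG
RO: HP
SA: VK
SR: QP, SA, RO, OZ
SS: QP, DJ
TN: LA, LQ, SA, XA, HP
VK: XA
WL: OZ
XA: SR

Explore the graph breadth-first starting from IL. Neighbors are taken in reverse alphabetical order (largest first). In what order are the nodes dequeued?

Visit IL; enqueue VK, TN, RO, LQ → queue [VK, TN, RO, LQ]
Visit VK; enqueue XA → queue [TN, RO, LQ, XA]
Visit TN; enqueue SA, LA, HP → queue [RO, LQ, XA, SA, LA, HP]
Visit RO → queue [LQ, XA, SA, LA, HP]
Visit LQ; enqueue WL, MO, DJ, AG → queue [XA, SA, LA, HP, WL, MO, DJ, AG]
Visit XA; enqueue SR → queue [SA, LA, HP, WL, MO, DJ, AG, SR]
Visit SA → queue [LA, HP, WL, MO, DJ, AG, SR]
Visit LA → queue [HP, WL, MO, DJ, AG, SR]
Visit HP → queue [WL, MO, DJ, AG, SR]
Visit WL; enqueue OZ → queue [MO, DJ, AG, SR, OZ]
Visit MO → queue [DJ, AG, SR, OZ]
Visit DJ → queue [AG, SR, OZ]
Visit AG → queue [SR, OZ]
Visit SR; enqueue QP → queue [OZ, QP]
Visit OZ; enqueue SS → queue [QP, SS]
Visit QP → queue [SS]
Visit SS → queue []

IL, VK, TN, RO, LQ, XA, SA, LA, HP, WL, MO, DJ, AG, SR, OZ, QP, SS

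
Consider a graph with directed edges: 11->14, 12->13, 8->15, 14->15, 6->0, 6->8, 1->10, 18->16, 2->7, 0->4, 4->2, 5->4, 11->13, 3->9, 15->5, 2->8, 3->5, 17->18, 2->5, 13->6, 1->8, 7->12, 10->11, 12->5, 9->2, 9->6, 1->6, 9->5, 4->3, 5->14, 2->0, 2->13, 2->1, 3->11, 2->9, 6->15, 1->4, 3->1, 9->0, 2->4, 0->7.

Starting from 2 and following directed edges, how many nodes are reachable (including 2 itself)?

16

BFS from 2 visits: 2, 13, 9, 8, 7, 5, 4, 1, 0, 6, 15, 12, 14, 3, 10, 11
Reachable nodes: 16 of 19 total.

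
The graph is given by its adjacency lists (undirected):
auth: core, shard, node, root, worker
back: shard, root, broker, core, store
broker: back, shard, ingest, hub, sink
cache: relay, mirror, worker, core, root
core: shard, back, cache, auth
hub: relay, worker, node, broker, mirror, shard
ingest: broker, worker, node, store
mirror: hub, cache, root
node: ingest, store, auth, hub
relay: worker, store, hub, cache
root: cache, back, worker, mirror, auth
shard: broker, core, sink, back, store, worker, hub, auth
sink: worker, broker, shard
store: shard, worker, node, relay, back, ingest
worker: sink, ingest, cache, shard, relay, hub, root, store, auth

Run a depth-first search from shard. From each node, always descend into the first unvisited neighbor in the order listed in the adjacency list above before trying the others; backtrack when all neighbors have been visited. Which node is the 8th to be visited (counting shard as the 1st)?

sink

Visit shard
shard → broker
broker → back
back → root
root → cache
cache → relay
relay → worker
worker → sink
worker → ingest
ingest → node
node → store
node → auth
auth → core
node → hub
hub → mirror

Visit order: shard, broker, back, root, cache, relay, worker, sink, ingest, node, store, auth, core, hub, mirror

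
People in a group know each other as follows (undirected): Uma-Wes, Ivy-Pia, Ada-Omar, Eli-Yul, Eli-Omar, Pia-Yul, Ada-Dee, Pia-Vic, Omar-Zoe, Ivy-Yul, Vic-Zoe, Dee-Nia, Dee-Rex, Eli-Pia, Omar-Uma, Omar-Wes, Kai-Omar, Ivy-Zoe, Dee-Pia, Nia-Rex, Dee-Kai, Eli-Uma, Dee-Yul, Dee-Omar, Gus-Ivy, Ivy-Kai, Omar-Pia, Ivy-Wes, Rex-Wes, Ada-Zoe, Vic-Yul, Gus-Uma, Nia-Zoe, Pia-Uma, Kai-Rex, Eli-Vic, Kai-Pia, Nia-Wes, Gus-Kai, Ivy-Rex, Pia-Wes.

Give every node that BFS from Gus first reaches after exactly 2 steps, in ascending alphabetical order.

Dee, Eli, Omar, Pia, Rex, Wes, Yul, Zoe

Level 0: Gus
Level 1: Ivy, Kai, Uma
Level 2: Dee, Eli, Omar, Pia, Rex, Wes, Yul, Zoe
Level 3: Ada, Nia, Vic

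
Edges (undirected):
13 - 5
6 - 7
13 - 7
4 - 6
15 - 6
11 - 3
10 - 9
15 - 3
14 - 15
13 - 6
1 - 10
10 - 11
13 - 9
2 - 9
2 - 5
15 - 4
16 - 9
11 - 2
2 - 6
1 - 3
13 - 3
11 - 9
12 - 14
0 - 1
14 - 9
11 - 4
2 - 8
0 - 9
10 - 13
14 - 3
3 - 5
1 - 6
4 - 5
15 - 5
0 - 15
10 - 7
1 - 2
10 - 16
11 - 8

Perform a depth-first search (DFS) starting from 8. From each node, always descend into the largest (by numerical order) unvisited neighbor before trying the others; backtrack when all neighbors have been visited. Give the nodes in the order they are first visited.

Visit 8
8 → 11
11 → 10
10 → 16
16 → 9
9 → 14
14 → 15
15 → 6
6 → 13
13 → 7
13 → 5
5 → 4
5 → 3
3 → 1
1 → 2
1 → 0
14 → 12

8 -> 11 -> 10 -> 16 -> 9 -> 14 -> 15 -> 6 -> 13 -> 7 -> 5 -> 4 -> 3 -> 1 -> 2 -> 0 -> 12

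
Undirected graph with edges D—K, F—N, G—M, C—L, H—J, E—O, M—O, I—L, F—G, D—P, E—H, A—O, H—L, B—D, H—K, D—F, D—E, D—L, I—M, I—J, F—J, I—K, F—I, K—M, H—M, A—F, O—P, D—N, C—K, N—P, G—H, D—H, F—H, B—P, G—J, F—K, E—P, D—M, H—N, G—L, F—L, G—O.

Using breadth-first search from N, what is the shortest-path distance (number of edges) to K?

Level 0: N
Level 1: D, F, H, P
Level 2: A, B, E, G, I, J, K, L, M, O
Level 3: C
K first appears at level 2.

2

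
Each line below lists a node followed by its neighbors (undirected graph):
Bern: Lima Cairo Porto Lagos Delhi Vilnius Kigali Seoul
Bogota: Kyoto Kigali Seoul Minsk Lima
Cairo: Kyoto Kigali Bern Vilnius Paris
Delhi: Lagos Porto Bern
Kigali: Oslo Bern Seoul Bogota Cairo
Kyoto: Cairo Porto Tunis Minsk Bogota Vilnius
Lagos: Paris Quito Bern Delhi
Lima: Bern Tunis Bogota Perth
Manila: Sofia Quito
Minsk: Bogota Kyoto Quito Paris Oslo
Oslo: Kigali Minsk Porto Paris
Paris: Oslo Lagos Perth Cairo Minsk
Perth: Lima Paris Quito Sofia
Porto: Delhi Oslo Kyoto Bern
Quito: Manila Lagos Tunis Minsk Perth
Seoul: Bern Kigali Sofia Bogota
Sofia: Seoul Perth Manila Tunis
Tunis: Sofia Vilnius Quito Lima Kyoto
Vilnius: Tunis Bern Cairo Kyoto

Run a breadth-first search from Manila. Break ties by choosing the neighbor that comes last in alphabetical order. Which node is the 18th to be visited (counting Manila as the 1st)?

Cairo

Visit Manila; enqueue Sofia, Quito → queue [Sofia, Quito]
Visit Sofia; enqueue Tunis, Seoul, Perth → queue [Quito, Tunis, Seoul, Perth]
Visit Quito; enqueue Minsk, Lagos → queue [Tunis, Seoul, Perth, Minsk, Lagos]
Visit Tunis; enqueue Vilnius, Lima, Kyoto → queue [Seoul, Perth, Minsk, Lagos, Vilnius, Lima, Kyoto]
Visit Seoul; enqueue Kigali, Bogota, Bern → queue [Perth, Minsk, Lagos, Vilnius, Lima, Kyoto, Kigali, Bogota, Bern]
Visit Perth; enqueue Paris → queue [Minsk, Lagos, Vilnius, Lima, Kyoto, Kigali, Bogota, Bern, Paris]
Visit Minsk; enqueue Oslo → queue [Lagos, Vilnius, Lima, Kyoto, Kigali, Bogota, Bern, Paris, Oslo]
Visit Lagos; enqueue Delhi → queue [Vilnius, Lima, Kyoto, Kigali, Bogota, Bern, Paris, Oslo, Delhi]
Visit Vilnius; enqueue Cairo → queue [Lima, Kyoto, Kigali, Bogota, Bern, Paris, Oslo, Delhi, Cairo]
Visit Lima → queue [Kyoto, Kigali, Bogota, Bern, Paris, Oslo, Delhi, Cairo]
Visit Kyoto; enqueue Porto → queue [Kigali, Bogota, Bern, Paris, Oslo, Delhi, Cairo, Porto]
Visit Kigali → queue [Bogota, Bern, Paris, Oslo, Delhi, Cairo, Porto]
Visit Bogota → queue [Bern, Paris, Oslo, Delhi, Cairo, Porto]
Visit Bern → queue [Paris, Oslo, Delhi, Cairo, Porto]
Visit Paris → queue [Oslo, Delhi, Cairo, Porto]
Visit Oslo → queue [Delhi, Cairo, Porto]
Visit Delhi → queue [Cairo, Porto]
Visit Cairo → queue [Porto]
Visit Porto → queue []

Visit order: Manila, Sofia, Quito, Tunis, Seoul, Perth, Minsk, Lagos, Vilnius, Lima, Kyoto, Kigali, Bogota, Bern, Paris, Oslo, Delhi, Cairo, Porto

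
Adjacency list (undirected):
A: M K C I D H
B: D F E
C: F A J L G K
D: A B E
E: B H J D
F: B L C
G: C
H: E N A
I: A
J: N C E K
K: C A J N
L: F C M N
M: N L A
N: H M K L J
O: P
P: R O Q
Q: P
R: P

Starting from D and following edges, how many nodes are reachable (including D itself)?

BFS from D visits: D, A, B, E, C, H, I, K, M, F, J, G, L, N
Reachable nodes: 14 of 18 total.

14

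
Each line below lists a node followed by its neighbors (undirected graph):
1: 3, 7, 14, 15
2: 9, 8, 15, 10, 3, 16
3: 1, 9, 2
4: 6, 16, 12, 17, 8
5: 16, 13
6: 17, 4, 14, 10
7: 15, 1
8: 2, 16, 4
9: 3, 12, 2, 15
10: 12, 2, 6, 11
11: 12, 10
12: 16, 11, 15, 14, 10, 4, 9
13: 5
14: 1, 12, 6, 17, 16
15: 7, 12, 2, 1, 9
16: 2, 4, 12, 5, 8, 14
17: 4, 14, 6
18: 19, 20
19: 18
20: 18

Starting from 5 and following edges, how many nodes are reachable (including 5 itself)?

17

BFS from 5 visits: 5, 16, 13, 14, 12, 8, 4, 2, 17, 6, 1, 15, 11, 10, 9, 3, 7
Reachable nodes: 17 of 20 total.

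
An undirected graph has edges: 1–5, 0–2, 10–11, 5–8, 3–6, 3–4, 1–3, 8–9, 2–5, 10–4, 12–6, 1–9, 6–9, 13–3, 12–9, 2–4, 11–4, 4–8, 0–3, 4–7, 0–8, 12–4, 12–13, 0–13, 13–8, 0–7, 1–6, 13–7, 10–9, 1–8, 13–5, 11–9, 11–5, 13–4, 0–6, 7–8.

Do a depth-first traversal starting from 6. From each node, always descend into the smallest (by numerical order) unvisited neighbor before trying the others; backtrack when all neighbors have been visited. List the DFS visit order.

6 0 2 4 3 1 5 8 7 13 12 9 10 11

Visit 6
6 → 0
0 → 2
2 → 4
4 → 3
3 → 1
1 → 5
5 → 8
8 → 7
7 → 13
13 → 12
12 → 9
9 → 10
10 → 11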